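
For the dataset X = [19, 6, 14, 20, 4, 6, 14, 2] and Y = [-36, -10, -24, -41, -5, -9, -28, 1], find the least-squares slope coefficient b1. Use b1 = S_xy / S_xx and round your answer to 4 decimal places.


The sample means are xbar = 10.6250 and ybar = -19.0000.
Compute S_xx = 341.8750 and S_xy = -749.0000.
Slope b1 = S_xy / S_xx = -749.0000 / 341.8750 = -2.1909.

-2.1909


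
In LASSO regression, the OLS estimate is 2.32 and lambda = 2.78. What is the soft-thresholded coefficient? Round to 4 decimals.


Check: |2.32| = 2.32 vs lambda = 2.78.
Since |beta| <= lambda, the coefficient is set to 0.
Soft-thresholded coefficient = 0.0000.

0.0000


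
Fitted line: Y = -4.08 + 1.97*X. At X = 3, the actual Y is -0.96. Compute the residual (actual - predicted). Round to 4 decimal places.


Predicted = -4.08 + 1.97 * 3 = 1.8300.
Residual = -0.96 - 1.8300 = -2.7900.

-2.7900


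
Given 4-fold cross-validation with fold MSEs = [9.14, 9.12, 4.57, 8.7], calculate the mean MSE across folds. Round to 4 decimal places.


Add all fold MSEs: 31.5300.
Divide by k = 4: 31.5300/4 = 7.8825.

7.8825


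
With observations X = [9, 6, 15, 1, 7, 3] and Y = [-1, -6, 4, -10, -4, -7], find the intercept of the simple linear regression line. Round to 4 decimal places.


First find the slope: b1 = 0.9931.
Means: xbar = 6.8333, ybar = -4.0000.
b0 = ybar - b1 * xbar = -4.0000 - 0.9931 * 6.8333 = -10.7862.

-10.7862


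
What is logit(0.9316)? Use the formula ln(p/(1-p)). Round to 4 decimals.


The odds are p/(1-p) = 0.9316 / 0.0684 = 13.6199.
logit(p) = ln(13.6199) = 2.6115.

2.6115


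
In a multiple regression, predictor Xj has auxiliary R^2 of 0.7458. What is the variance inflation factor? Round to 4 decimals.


VIF = 1 / (1 - 0.7458).
= 1 / 0.2542 = 3.9339.

3.9339


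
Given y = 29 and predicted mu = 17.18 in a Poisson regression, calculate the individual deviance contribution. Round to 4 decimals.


y/mu = 29/17.18 = 1.688009 (approx.), and ln(29/17.18) = 0.523550.
y * ln(y/mu) = 29 * 0.523550 = 15.182950.
y - mu = 11.82.
D = 2 * (15.182950 - 11.82) = 6.725900, which rounds to 6.7259.

6.7259


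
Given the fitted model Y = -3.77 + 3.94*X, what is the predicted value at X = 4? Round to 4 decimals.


Predicted value:
Y = -3.77 + (3.94)(4) = -3.77 + 15.7600 = 11.9900.

11.9900


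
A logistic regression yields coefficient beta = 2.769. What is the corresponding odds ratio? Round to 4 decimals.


The odds ratio is computed as:
OR = e^(2.769) = 15.9427.

15.9427


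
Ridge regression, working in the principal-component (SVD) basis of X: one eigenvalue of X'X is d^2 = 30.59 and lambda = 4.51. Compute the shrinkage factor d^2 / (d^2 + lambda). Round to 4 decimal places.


Denominator = d^2 + lambda = 30.59 + 4.51 = 35.1000.
Shrinkage = 30.59 / 35.1000 = 0.8715.

0.8715


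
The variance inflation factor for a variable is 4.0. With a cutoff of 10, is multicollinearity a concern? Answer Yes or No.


The threshold is 10.
VIF = 4.0 is < 10.
Multicollinearity indication: No.

No


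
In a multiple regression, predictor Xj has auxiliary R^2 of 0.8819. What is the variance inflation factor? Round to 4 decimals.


Using VIF = 1/(1 - R^2_j):
1 - 0.8819 = 0.1181.
VIF = 8.4674.

8.4674


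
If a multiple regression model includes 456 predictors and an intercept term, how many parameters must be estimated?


Each predictor gets one coefficient, plus one intercept.
Total parameters = 456 + 1 = 457.

457


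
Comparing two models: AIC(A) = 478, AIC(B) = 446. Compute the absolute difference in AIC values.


Compute |478 - 446| = 32.
Model B has the smaller AIC.

32


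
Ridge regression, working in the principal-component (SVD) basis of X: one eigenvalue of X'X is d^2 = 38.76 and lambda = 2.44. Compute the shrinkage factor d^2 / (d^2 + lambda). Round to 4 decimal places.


d^2 + lambda = 38.76 + 2.44 = 41.2000.
Shrinkage factor = 38.76/41.2000 = 0.9408.

0.9408


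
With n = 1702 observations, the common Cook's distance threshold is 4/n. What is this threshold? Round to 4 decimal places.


Cook's distance cutoff = 4/n = 4/1702.
= 0.0024.

0.0024


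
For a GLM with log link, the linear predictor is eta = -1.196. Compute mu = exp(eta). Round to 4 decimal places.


The inverse log link gives:
mu = exp(-1.196) = 0.3024.

0.3024


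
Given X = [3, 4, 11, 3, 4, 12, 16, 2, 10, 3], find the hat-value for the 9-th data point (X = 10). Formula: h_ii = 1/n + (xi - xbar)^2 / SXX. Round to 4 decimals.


Mean of X: xbar = 6.8000.
SXX = 221.6000.
For X = 10: h = 1/10 + (10 - 6.8000)^2/221.6000 = 0.1462.

0.1462


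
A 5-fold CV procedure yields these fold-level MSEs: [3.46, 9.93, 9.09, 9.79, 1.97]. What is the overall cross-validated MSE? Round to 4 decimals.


Add all fold MSEs: 34.2400.
Divide by k = 5: 34.2400/5 = 6.8480.

6.8480


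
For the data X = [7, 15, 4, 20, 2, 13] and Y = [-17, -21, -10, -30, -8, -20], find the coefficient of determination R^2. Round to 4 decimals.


After computing the OLS fit (b0=-6.2649, b1=-1.1215):
SSres = 15.9163, SStot = 321.3333.
R^2 = 1 - 15.9163/321.3333 = 0.9505.

0.9505


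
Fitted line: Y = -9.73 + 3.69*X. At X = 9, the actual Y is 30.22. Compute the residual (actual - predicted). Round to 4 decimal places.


Fitted value at X = 9 is yhat = -9.73 + 3.69*9 = 23.4800.
Residual = 30.22 - 23.4800 = 6.7400.

6.7400


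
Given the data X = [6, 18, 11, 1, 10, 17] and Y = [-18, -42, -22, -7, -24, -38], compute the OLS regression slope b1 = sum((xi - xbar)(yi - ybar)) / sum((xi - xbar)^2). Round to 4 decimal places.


The sample means are xbar = 10.5000 and ybar = -25.1667.
Compute S_xx = 209.5000 and S_xy = -413.5000.
Slope b1 = S_xy / S_xx = -413.5000 / 209.5000 = -1.9737.

-1.9737


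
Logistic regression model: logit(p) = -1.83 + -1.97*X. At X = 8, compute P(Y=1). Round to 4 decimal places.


Compute z = -1.83 + (-1.97)(8) = -17.5900.
exp(-z) = 43575254.9419.
P = 1/(1 + 43575254.9419) = 0.0000.

0.0000


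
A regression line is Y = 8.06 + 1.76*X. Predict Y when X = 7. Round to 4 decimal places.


Substitute X = 7 into the equation:
Y = 8.06 + 1.76 * 7 = 8.06 + 12.3200 = 20.3800.

20.3800


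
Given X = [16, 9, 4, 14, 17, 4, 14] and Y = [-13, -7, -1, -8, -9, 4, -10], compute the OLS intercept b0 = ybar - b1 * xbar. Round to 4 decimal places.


First find the slope: b1 = -0.9605.
Means: xbar = 11.1429, ybar = -6.2857.
b0 = ybar - b1 * xbar = -6.2857 - -0.9605 * 11.1429 = 4.4171.

4.4171


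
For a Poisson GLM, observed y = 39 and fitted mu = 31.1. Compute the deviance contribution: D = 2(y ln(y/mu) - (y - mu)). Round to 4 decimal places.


First: ln(39/31.1) = 0.226354.
Then: 39 * 0.226354 = 8.827806.
y - mu = 39 - 31.1 = 7.9.
D = 2(8.827806 - 7.9) = 1.855612, which rounds to 1.8556.

1.8556


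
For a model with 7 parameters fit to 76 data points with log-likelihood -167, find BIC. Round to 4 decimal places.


k * ln(n) = 7 * ln(76) = 7 * 4.330733 = 30.315131.
-2 * loglik = -2 * (-167) = 334.
BIC = 30.315131 + 334 = 364.315131, which rounds to 364.3151.

364.3151


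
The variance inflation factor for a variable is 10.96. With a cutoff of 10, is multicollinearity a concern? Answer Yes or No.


The threshold is 10.
VIF = 10.96 is >= 10.
Multicollinearity indication: Yes.

Yes


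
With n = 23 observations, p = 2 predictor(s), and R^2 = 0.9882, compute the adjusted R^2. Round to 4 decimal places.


Adjusted R^2 = 1 - (1 - R^2) * (n-1)/(n-p-1).
(1 - R^2) = 0.0118.
(n-1)/(n-p-1) = 22/20.
(1 - R^2) * (n-1) = 0.0118 * 22 = 0.2596.
Divide by (n-p-1): 0.2596 / 20 = 0.0130.
Adj R^2 = 1 - 0.0130 = 0.9870.

0.9870


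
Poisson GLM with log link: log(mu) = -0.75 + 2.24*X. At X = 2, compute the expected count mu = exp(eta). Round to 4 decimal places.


Linear predictor: eta = -0.75 + (2.24)(2) = 3.7300.
Expected count: mu = exp(3.7300) = 41.6791.

41.6791


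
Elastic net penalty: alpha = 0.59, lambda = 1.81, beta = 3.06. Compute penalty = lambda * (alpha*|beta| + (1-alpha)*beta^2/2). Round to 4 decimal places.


L1 component = 0.59 * |3.06| = 1.8054.
L2 component = 0.41 * 3.06^2 / 2 = 1.9195.
Penalty = 1.81 * (1.8054 + 1.9195) = 1.81 * 3.7249 = 6.7421.

6.7421


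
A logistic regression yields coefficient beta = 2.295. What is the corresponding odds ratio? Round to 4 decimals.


Odds ratio = exp(beta) = exp(2.295).
= 9.9244.

9.9244


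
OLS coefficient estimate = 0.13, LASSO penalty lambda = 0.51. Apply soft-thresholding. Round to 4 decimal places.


Absolute value: |0.13| = 0.13.
Compare to lambda = 0.51.
Since |beta| <= lambda, the coefficient is set to 0.

0.0000


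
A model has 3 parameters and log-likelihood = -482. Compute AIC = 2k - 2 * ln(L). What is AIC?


Compute:
2k = 2*3 = 6.
-2*loglik = -2*(-482) = 964.
AIC = 6 + 964 = 970.

970


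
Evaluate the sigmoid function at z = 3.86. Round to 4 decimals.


Compute exp(-3.8600) = 0.0211.
Sigmoid = 1 / (1 + 0.0211) = 1 / 1.0211 = 0.9794.

0.9794


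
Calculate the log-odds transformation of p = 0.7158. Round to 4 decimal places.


Compute the odds: 0.7158/0.2842 = 2.5186.
Take the natural log: ln(2.5186) = 0.9237.

0.9237


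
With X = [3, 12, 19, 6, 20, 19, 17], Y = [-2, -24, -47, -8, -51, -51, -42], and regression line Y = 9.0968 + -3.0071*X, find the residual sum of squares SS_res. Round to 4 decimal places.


For each point, residual = actual - predicted.
Residuals: [-2.0755, 2.9884, 1.0381, 0.9458, 0.0452, -2.9619, 0.0239].
Sum of squared residuals = 23.9859.

23.9859


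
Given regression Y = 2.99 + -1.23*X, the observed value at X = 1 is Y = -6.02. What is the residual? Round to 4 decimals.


Fitted value at X = 1 is yhat = 2.99 + -1.23*1 = 1.7600.
Residual = -6.02 - 1.7600 = -7.7800.

-7.7800


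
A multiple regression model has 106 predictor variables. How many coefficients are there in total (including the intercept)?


Including the intercept, the model has 106 predictor coefficients + 1 intercept.
Total = 107.

107


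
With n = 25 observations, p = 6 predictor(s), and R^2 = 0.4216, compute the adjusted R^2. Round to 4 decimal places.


Adjusted R^2 = 1 - (1 - R^2) * (n-1)/(n-p-1).
(1 - R^2) = 0.5784.
(n-1)/(n-p-1) = 24/18.
(1 - R^2) * (n-1) = 0.5784 * 24 = 13.8816.
Divide by (n-p-1): 13.8816 / 18 = 0.7712.
Adj R^2 = 1 - 0.7712 = 0.2288.

0.2288


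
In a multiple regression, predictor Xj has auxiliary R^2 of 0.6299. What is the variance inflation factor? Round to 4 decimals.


Denominator: 1 - 0.6299 = 0.3701.
VIF = 1 / 0.3701 = 2.7020.

2.7020


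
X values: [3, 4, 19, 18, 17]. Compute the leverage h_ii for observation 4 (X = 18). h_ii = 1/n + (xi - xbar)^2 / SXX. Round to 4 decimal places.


n = 5, xbar = 12.2000.
SXX = sum((xi - xbar)^2) = 254.8000.
h = 1/5 + (18 - 12.2000)^2 / 254.8000 = 0.3320.

0.3320


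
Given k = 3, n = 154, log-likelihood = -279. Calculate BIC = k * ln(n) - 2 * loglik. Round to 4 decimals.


ln(154) = 5.036953.
k * ln(n) = 3 * 5.036953 = 15.110859.
-2L = 558.
BIC = 15.110859 + 558 = 573.110859, which rounds to 573.1109.

573.1109


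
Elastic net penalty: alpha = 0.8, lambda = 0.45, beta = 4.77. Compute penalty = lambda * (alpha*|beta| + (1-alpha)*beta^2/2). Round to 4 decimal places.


Compute:
L1 = 0.8 * 4.77 = 3.8160.
L2 = 0.2 * 4.77^2 / 2 = 2.2753.
Penalty = 0.45 * (3.8160 + 2.2753) = 2.7411.

2.7411


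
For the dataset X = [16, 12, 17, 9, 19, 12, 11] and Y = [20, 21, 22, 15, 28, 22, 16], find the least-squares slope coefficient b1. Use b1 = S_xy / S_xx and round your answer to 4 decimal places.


First compute the means: xbar = 13.7143, ybar = 20.5714.
Then S_xx = sum((xi - xbar)^2) = 79.4286.
S_xy = sum((xi - xbar)(yi - ybar)) = 78.1429.
b1 = S_xy / S_xx = 78.1429 / 79.4286 = 0.9838.

0.9838


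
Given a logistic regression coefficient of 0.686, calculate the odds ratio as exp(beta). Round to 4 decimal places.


exp(0.686) = 1.9858.
So the odds ratio is 1.9858.

1.9858


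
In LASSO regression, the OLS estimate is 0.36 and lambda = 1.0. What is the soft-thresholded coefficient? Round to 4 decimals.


|beta_OLS| = 0.36.
lambda = 1.0.
Since |beta| <= lambda, the coefficient is set to 0.
Result = 0.0000.

0.0000


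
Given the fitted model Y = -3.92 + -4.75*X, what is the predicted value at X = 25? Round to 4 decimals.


Predicted value:
Y = -3.92 + (-4.75)(25) = -3.92 + -118.7500 = -122.6700.

-122.6700


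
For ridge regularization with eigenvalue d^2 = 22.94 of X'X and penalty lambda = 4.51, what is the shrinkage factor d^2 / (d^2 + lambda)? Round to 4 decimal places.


d^2 + lambda = 22.94 + 4.51 = 27.4500.
Shrinkage factor = 22.94/27.4500 = 0.8357.

0.8357


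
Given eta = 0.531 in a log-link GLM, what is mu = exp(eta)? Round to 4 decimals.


mu = exp(eta) = exp(0.531).
= 1.7006.

1.7006


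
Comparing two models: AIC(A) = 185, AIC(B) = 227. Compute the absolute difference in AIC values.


|AIC_A - AIC_B| = |185 - 227| = 42.
Model A is preferred (lower AIC).

42


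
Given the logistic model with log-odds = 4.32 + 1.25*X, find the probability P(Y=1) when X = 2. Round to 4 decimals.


Linear predictor: z = 4.32 + 1.25 * 2 = 6.8200.
P = 1/(1 + exp(-6.8200)) = 1/(1 + 0.0011) = 0.9989.

0.9989


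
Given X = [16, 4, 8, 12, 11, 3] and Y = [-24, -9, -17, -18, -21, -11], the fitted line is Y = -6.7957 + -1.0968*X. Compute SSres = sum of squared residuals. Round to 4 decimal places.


Compute predicted values, then residuals = yi - yhat_i.
Residuals: [0.3445, 2.1829, -1.4299, 1.9573, -2.1395, -0.9139].
SSres = sum(residual^2) = 16.1720.

16.1720


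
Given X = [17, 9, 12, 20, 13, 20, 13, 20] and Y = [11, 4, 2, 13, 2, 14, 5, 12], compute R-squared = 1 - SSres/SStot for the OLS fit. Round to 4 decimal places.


The fitted line is Y = -8.9962 + 1.0885*X.
SSres = 28.8577, SStot = 182.8750.
R^2 = 1 - SSres/SStot = 0.8422.

0.8422


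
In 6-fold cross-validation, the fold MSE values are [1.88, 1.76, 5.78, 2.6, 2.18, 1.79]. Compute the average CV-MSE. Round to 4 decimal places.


Total MSE across folds = 15.9900.
CV-MSE = 15.9900/6 = 2.6650.

2.6650


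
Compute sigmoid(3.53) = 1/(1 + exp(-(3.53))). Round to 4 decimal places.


Compute exp(-3.5300) = 0.0293.
Sigmoid = 1 / (1 + 0.0293) = 1 / 1.0293 = 0.9715.

0.9715


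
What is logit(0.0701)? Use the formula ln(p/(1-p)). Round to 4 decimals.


1 - p = 0.9299.
p/(1-p) = 0.0754.
logit = ln(0.0754) = -2.5852.

-2.5852


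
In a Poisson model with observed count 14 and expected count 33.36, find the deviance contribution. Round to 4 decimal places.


y/mu = 14/33.36 = 0.419664 (approx.), and ln(14/33.36) = -0.868300.
y * ln(y/mu) = 14 * -0.868300 = -12.156200.
y - mu = -19.36.
D = 2 * (-12.156200 - -19.36) = 14.407600, which rounds to 14.4076.

14.4076


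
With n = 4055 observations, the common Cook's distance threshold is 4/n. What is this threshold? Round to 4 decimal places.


The threshold is 4/n.
4/4055 = 0.0010.

0.0010


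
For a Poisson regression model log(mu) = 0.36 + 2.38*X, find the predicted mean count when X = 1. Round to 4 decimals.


eta = 0.36 + 2.38 * 1 = 2.7400.
mu = exp(2.7400) = 15.4870.

15.4870


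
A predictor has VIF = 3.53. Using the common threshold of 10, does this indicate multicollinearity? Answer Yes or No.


Check: VIF = 3.53 vs threshold = 10.
Since 3.53 < 10, the answer is No.

No


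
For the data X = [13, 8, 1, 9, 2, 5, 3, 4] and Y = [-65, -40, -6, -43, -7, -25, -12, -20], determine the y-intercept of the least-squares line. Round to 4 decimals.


The slope is b1 = -5.0636.
Sample means are xbar = 5.6250 and ybar = -27.2500.
Intercept: b0 = -27.2500 - (-5.0636)(5.6250) = 1.2330.

1.2330


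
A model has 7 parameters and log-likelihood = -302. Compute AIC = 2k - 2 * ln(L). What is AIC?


Compute:
2k = 2*7 = 14.
-2*loglik = -2*(-302) = 604.
AIC = 14 + 604 = 618.

618


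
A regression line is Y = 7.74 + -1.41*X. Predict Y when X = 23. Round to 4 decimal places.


Plug X = 23 into Y = 7.74 + -1.41*X:
Y = 7.74 + -32.4300 = -24.6900.

-24.6900


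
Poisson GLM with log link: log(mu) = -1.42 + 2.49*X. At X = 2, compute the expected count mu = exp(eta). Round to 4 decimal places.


eta = -1.42 + 2.49 * 2 = 3.5600.
mu = exp(3.5600) = 35.1632.

35.1632


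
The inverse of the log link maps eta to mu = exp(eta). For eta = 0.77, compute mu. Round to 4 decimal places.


mu = exp(eta) = exp(0.77).
= 2.1598.

2.1598


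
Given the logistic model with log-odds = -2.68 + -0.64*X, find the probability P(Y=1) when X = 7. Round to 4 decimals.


Compute z = -2.68 + (-0.64)(7) = -7.1600.
exp(-z) = 1286.9109.
P = 1/(1 + 1286.9109) = 0.0008.

0.0008


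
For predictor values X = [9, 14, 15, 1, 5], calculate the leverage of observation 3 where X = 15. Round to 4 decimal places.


Compute xbar = 8.8000 with n = 5 observations.
SXX = 140.8000.
Leverage = 1/5 + (15 - 8.8000)^2/140.8000 = 0.4730.

0.4730


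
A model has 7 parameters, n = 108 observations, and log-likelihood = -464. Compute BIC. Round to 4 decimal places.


k * ln(n) = 7 * ln(108) = 7 * 4.682131 = 32.774917.
-2 * loglik = -2 * (-464) = 928.
BIC = 32.774917 + 928 = 960.774917, which rounds to 960.7749.

960.7749


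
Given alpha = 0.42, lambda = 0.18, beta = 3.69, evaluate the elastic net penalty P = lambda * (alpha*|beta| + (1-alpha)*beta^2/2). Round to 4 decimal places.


L1 component = 0.42 * |3.69| = 1.5498.
L2 component = 0.58 * 3.69^2 / 2 = 3.9487.
Penalty = 0.18 * (1.5498 + 3.9487) = 0.18 * 5.4985 = 0.9897.

0.9897


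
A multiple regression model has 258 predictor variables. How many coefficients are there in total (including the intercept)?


Each predictor gets one coefficient, plus one intercept.
Total parameters = 258 + 1 = 259.

259


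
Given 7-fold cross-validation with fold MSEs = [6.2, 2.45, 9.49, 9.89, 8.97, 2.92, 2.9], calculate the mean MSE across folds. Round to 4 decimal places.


Add all fold MSEs: 42.8200.
Divide by k = 7: 42.8200/7 = 6.1171.

6.1171


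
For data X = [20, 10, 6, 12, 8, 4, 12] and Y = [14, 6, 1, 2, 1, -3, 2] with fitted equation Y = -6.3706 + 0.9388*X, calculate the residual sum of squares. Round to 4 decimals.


For each point, residual = actual - predicted.
Residuals: [1.5946, 2.9826, 1.7378, -2.8950, -0.1398, -0.3846, -2.8950].
Sum of squared residuals = 31.3881.

31.3881


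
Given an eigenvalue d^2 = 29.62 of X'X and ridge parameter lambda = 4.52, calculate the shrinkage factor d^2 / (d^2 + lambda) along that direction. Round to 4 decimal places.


Denominator = d^2 + lambda = 29.62 + 4.52 = 34.1400.
Shrinkage = 29.62 / 34.1400 = 0.8676.

0.8676


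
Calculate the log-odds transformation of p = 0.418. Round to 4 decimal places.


1 - p = 0.582.
p/(1-p) = 0.7182.
logit = ln(0.7182) = -0.3310.

-0.3310


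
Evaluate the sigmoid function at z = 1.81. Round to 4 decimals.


exp(-1.8100) = 0.1637.
1 + exp(-z) = 1.1637.
sigmoid = 1/1.1637 = 0.8594.

0.8594


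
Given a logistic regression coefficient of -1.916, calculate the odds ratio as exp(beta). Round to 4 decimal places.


exp(-1.916) = 0.1472.
So the odds ratio is 0.1472.

0.1472


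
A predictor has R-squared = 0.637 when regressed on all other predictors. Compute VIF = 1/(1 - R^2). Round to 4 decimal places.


VIF = 1 / (1 - 0.637).
= 1 / 0.363 = 2.7548.

2.7548


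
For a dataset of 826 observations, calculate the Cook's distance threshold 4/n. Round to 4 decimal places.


Cook's distance cutoff = 4/n = 4/826.
= 0.0048.

0.0048


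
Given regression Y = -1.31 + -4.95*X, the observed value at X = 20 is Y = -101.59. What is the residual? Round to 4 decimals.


Compute yhat = -1.31 + (-4.95)(20) = -100.3100.
Residual = actual - predicted = -101.59 - -100.3100 = -1.2800.

-1.2800


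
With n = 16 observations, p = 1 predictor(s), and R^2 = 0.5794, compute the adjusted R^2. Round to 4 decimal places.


Using the formula:
(1 - 0.5794) = 0.4206.
Multiply by 15/14: 0.4206 * 15 = 6.3090, then 6.3090 / 14 = 0.4506.
Adj R^2 = 1 - 0.4506 = 0.5494.

0.5494


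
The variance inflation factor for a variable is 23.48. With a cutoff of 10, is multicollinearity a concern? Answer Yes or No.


Compare VIF = 23.48 to the threshold of 10.
23.48 >= 10, so the answer is Yes.

Yes


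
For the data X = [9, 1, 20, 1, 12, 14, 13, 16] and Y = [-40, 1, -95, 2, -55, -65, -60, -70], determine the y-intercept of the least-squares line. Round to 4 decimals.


Compute b1 = -5.0093 from the OLS formula.
With xbar = 10.7500 and ybar = -47.7500, the intercept is:
b0 = -47.7500 - -5.0093 * 10.7500 = 6.0997.

6.0997


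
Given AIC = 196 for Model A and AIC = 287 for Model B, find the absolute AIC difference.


Absolute difference = |196 - 287| = 91.
The model with lower AIC (A) is preferred.

91


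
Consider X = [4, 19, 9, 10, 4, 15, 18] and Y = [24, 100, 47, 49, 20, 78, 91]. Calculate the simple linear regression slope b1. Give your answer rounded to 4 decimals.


Calculate xbar = 11.2857, ybar = 58.4286.
S_xx = 231.4286, S_xy = 1181.1429.
Using b1 = S_xy / S_xx = 1181.1429 / 231.4286, we get b1 = 5.1037.

5.1037


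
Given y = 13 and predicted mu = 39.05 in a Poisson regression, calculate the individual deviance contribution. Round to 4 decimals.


First: ln(13/39.05) = -1.099894.
Then: 13 * -1.099894 = -14.298622.
y - mu = 13 - 39.05 = -26.05.
D = 2(-14.298622 - -26.05) = 23.502756, which rounds to 23.5028.

23.5028


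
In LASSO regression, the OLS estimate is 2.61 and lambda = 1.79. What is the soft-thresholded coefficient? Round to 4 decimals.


|beta_OLS| = 2.61.
lambda = 1.79.
Since |beta| > lambda, coefficient = sign(beta)*(|beta| - lambda) = 0.8200.
Result = 0.8200.

0.8200


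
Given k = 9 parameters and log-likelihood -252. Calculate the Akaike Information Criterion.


AIC = 2k - 2*loglik = 2(9) - 2(-252).
= 18 + 504 = 522.

522


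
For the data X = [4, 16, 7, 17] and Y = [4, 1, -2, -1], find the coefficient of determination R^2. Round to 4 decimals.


Fit the OLS line: b0 = 2.3333, b1 = -0.1667.
SSres = 17.5000.
SStot = 21.0000.
R^2 = 1 - 17.5000/21.0000 = 0.1667.

0.1667


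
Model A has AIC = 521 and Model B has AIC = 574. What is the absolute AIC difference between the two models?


Compute |521 - 574| = 53.
Model A has the smaller AIC.

53


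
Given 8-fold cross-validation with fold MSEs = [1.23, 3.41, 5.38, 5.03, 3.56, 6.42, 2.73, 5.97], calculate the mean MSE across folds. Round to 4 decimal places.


Sum of fold MSEs = 33.7300.
Average = 33.7300 / 8 = 4.2163.

4.2163


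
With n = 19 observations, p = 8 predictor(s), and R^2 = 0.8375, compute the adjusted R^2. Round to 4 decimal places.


Plug in: Adj R^2 = 1 - (1 - 0.8375) * 18/10.
= 1 - 0.1625 * 18/10
= 1 - 2.9250 / 10
= 1 - 0.2925 = 0.7075.

0.7075


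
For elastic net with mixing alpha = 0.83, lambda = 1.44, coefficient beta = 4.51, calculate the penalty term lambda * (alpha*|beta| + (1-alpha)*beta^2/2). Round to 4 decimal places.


Compute:
L1 = 0.83 * 4.51 = 3.7433.
L2 = 0.17 * 4.51^2 / 2 = 1.7289.
Penalty = 1.44 * (3.7433 + 1.7289) = 7.8800.

7.8800


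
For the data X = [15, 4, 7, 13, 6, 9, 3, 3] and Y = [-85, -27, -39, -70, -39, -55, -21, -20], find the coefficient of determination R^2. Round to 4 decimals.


After computing the OLS fit (b0=-5.5417, b1=-5.1944):
SSres = 34.5556, SStot = 3920.0000.
R^2 = 1 - 34.5556/3920.0000 = 0.9912.

0.9912


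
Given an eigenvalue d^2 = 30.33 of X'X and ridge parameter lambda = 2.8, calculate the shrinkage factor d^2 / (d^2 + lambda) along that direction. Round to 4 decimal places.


Denominator = d^2 + lambda = 30.33 + 2.8 = 33.1300.
Shrinkage = 30.33 / 33.1300 = 0.9155.

0.9155


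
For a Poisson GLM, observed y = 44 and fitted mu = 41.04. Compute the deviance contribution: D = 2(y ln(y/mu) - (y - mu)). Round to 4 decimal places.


y/mu = 44/41.04 = 1.072125 (approx.), and ln(44/41.04) = 0.069642.
y * ln(y/mu) = 44 * 0.069642 = 3.064248.
y - mu = 2.96.
D = 2 * (3.064248 - 2.96) = 0.208496, which rounds to 0.2085.

0.2085


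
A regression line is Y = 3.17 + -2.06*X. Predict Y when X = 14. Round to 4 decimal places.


Predicted value:
Y = 3.17 + (-2.06)(14) = 3.17 + -28.8400 = -25.6700.

-25.6700


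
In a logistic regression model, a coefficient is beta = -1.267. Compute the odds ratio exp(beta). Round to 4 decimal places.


exp(-1.267) = 0.2817.
So the odds ratio is 0.2817.

0.2817


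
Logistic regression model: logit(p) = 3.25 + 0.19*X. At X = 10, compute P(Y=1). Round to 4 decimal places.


Compute z = 3.25 + (0.19)(10) = 5.1500.
exp(-z) = 0.0058.
P = 1/(1 + 0.0058) = 0.9942.

0.9942


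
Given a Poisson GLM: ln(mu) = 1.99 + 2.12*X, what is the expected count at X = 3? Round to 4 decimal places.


Compute eta = 1.99 + 2.12 * 3 = 8.3500.
Apply inverse link: mu = e^8.3500 = 4230.1807.

4230.1807


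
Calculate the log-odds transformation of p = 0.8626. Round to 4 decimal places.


1 - p = 0.1374.
p/(1-p) = 6.2780.
logit = ln(6.2780) = 1.8371.

1.8371


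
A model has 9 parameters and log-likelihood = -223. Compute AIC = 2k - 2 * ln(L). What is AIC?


AIC = 2*9 - 2*(-223).
= 18 + 446 = 464.

464


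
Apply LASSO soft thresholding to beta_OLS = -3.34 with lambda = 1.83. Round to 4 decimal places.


|beta_OLS| = 3.34.
lambda = 1.83.
Since |beta| > lambda, coefficient = sign(beta)*(|beta| - lambda) = -1.5100.
Result = -1.5100.

-1.5100


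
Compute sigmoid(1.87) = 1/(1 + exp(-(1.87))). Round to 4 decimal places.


exp(-1.8700) = 0.1541.
1 + exp(-z) = 1.1541.
sigmoid = 1/1.1541 = 0.8665.

0.8665


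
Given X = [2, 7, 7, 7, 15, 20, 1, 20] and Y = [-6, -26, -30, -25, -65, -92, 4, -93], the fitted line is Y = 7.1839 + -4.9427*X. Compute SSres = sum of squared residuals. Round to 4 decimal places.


Compute predicted values, then residuals = yi - yhat_i.
Residuals: [-3.2985, 1.4150, -2.5850, 2.4150, 1.9566, -0.3299, 1.7588, -1.3299].
SSres = sum(residual^2) = 34.1959.

34.1959


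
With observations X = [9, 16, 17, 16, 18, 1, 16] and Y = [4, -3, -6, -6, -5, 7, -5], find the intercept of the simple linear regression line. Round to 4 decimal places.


Compute b1 = -0.8222 from the OLS formula.
With xbar = 13.2857 and ybar = -2.0000, the intercept is:
b0 = -2.0000 - -0.8222 * 13.2857 = 8.9240.

8.9240


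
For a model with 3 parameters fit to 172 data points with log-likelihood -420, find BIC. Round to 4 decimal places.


Compute k*ln(n) = 3*ln(172) = 3*5.147494 = 15.442482.
Then -2*loglik = 840.
BIC = 15.442482 + 840 = 855.442482, which rounds to 855.4425.

855.4425


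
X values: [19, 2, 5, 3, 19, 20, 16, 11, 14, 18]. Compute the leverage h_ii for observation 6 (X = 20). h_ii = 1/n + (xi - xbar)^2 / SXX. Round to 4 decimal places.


n = 10, xbar = 12.7000.
SXX = sum((xi - xbar)^2) = 444.1000.
h = 1/10 + (20 - 12.7000)^2 / 444.1000 = 0.2200.

0.2200


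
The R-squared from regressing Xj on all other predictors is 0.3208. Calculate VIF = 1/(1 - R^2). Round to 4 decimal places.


VIF = 1 / (1 - 0.3208).
= 1 / 0.6792 = 1.4723.

1.4723


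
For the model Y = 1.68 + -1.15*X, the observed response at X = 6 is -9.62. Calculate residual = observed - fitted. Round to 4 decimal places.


Compute yhat = 1.68 + (-1.15)(6) = -5.2200.
Residual = actual - predicted = -9.62 - -5.2200 = -4.4000.

-4.4000


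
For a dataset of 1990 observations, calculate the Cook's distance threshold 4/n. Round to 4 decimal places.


The threshold is 4/n.
4/1990 = 0.0020.

0.0020


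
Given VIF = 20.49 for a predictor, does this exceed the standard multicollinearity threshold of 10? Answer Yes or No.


Compare VIF = 20.49 to the threshold of 10.
20.49 >= 10, so the answer is Yes.

Yes


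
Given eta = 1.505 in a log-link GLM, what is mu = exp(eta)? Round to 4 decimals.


The inverse log link gives:
mu = exp(1.505) = 4.5042.

4.5042


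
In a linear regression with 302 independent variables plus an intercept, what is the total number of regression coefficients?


Each predictor gets one coefficient, plus one intercept.
Total parameters = 302 + 1 = 303.

303


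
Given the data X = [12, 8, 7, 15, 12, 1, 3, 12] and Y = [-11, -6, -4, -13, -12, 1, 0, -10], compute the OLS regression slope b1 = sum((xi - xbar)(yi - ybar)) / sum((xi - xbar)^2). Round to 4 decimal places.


The sample means are xbar = 8.7500 and ybar = -6.8750.
Compute S_xx = 167.5000 and S_xy = -184.7500.
Slope b1 = S_xy / S_xx = -184.7500 / 167.5000 = -1.1030.

-1.1030


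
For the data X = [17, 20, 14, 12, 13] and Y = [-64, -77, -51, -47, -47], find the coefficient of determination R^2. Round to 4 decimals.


Fit the OLS line: b0 = 3.1028, b1 = -3.9673.
SSres = 11.1542.
SStot = 684.8000.
R^2 = 1 - 11.1542/684.8000 = 0.9837.

0.9837


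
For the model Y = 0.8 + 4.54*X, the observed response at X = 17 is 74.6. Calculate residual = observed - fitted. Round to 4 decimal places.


Predicted = 0.8 + 4.54 * 17 = 77.9800.
Residual = 74.6 - 77.9800 = -3.3800.

-3.3800


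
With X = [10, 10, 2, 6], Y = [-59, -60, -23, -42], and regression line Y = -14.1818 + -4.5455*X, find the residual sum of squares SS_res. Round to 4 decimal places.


For each point, residual = actual - predicted.
Residuals: [0.6368, -0.3632, 0.2728, -0.5452].
Sum of squared residuals = 0.9091.

0.9091


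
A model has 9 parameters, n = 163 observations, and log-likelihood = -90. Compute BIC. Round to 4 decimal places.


k * ln(n) = 9 * ln(163) = 9 * 5.093750 = 45.843750.
-2 * loglik = -2 * (-90) = 180.
BIC = 45.843750 + 180 = 225.843750, which rounds to 225.8438.

225.8438


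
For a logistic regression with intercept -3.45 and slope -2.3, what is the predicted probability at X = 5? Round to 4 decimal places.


Compute z = -3.45 + (-2.3)(5) = -14.9500.
exp(-z) = 3109585.5139.
P = 1/(1 + 3109585.5139) = 0.0000.

0.0000


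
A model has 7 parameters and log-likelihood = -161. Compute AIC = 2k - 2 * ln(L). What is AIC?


Compute:
2k = 2*7 = 14.
-2*loglik = -2*(-161) = 322.
AIC = 14 + 322 = 336.

336


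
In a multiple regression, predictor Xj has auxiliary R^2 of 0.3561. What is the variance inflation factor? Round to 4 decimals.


Using VIF = 1/(1 - R^2_j):
1 - 0.3561 = 0.6439.
VIF = 1.5530.

1.5530


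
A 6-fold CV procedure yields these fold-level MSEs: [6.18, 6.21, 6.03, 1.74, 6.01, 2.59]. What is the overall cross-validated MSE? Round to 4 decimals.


Add all fold MSEs: 28.7600.
Divide by k = 6: 28.7600/6 = 4.7933.

4.7933


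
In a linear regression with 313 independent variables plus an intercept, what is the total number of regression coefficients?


Each predictor gets one coefficient, plus one intercept.
Total parameters = 313 + 1 = 314.

314


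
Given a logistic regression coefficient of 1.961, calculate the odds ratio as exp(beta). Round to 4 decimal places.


The odds ratio is computed as:
OR = e^(1.961) = 7.1064.

7.1064


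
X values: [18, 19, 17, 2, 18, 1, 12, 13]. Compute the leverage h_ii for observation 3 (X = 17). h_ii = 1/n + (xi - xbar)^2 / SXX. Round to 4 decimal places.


n = 8, xbar = 12.5000.
SXX = sum((xi - xbar)^2) = 366.0000.
h = 1/8 + (17 - 12.5000)^2 / 366.0000 = 0.1803.

0.1803


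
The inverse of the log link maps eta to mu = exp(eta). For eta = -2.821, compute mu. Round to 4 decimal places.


The inverse log link gives:
mu = exp(-2.821) = 0.0595.

0.0595


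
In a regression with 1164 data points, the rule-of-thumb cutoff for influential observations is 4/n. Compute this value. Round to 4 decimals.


The threshold is 4/n.
4/1164 = 0.0034.

0.0034


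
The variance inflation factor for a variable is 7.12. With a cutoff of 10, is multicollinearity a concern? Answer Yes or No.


Check: VIF = 7.12 vs threshold = 10.
Since 7.12 < 10, the answer is No.

No


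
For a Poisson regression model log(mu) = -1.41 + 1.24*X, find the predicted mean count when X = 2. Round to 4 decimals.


eta = -1.41 + 1.24 * 2 = 1.0700.
mu = exp(1.0700) = 2.9154.

2.9154


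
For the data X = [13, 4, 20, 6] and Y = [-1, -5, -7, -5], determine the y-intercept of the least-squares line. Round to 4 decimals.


Compute b1 = -0.0598 from the OLS formula.
With xbar = 10.7500 and ybar = -4.5000, the intercept is:
b0 = -4.5000 - -0.0598 * 10.7500 = -3.8567.

-3.8567


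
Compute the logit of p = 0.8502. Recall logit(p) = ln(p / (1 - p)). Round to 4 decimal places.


The odds are p/(1-p) = 0.8502 / 0.1498 = 5.6756.
logit(p) = ln(5.6756) = 1.7362.

1.7362


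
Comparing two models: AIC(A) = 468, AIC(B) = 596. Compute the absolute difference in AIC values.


Absolute difference = |468 - 596| = 128.
The model with lower AIC (A) is preferred.

128


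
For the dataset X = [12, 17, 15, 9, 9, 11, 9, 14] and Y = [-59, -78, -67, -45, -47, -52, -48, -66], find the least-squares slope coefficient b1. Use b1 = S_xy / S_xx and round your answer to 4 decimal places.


First compute the means: xbar = 12.0000, ybar = -57.7500.
Then S_xx = sum((xi - xbar)^2) = 66.0000.
S_xy = sum((xi - xbar)(yi - ybar)) = -251.0000.
b1 = S_xy / S_xx = -251.0000 / 66.0000 = -3.8030.

-3.8030


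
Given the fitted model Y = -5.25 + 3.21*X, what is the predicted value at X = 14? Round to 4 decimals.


Substitute X = 14 into the equation:
Y = -5.25 + 3.21 * 14 = -5.25 + 44.9400 = 39.6900.

39.6900


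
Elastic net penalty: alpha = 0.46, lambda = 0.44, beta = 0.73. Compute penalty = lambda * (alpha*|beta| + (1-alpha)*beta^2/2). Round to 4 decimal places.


alpha * |beta| = 0.46 * 0.73 = 0.3358.
(1-alpha) * beta^2/2 = 0.54 * 0.5329/2 = 0.1439.
Total = 0.44 * (0.3358 + 0.1439) = 0.2111.

0.2111


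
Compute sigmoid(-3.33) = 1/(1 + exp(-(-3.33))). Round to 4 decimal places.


First, exp(3.3300) = 27.9383.
Then sigma(z) = 1/(1 + 27.9383) = 0.0346.

0.0346


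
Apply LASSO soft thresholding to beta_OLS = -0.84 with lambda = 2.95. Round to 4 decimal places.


Absolute value: |-0.84| = 0.84.
Compare to lambda = 2.95.
Since |beta| <= lambda, the coefficient is set to 0.

0.0000


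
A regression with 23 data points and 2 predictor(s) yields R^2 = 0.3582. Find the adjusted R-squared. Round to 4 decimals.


Adjusted R^2 = 1 - (1 - R^2) * (n-1)/(n-p-1).
(1 - R^2) = 0.6418.
(n-1)/(n-p-1) = 22/20.
(1 - R^2) * (n-1) = 0.6418 * 22 = 14.1196.
Divide by (n-p-1): 14.1196 / 20 = 0.7060.
Adj R^2 = 1 - 0.7060 = 0.2940.

0.2940


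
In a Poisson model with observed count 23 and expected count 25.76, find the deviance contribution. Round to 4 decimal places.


First: ln(23/25.76) = -0.113329.
Then: 23 * -0.113329 = -2.606567.
y - mu = 23 - 25.76 = -2.76.
D = 2(-2.606567 - -2.76) = 0.306866, which rounds to 0.3069.

0.3069


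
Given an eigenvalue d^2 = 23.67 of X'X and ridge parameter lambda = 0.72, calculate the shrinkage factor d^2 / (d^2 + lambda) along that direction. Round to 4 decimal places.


d^2 + lambda = 23.67 + 0.72 = 24.3900.
Shrinkage factor = 23.67/24.3900 = 0.9705.

0.9705


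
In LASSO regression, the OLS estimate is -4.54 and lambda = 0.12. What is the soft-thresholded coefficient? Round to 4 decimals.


Absolute value: |-4.54| = 4.54.
Compare to lambda = 0.12.
Since |beta| > lambda, coefficient = sign(beta)*(|beta| - lambda) = -4.4200.

-4.4200


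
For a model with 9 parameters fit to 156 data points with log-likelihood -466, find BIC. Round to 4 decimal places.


ln(156) = 5.049856.
k * ln(n) = 9 * 5.049856 = 45.448704.
-2L = 932.
BIC = 45.448704 + 932 = 977.448704, which rounds to 977.4487.

977.4487


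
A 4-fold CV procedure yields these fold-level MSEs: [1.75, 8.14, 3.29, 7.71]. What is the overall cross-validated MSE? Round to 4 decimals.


Sum of fold MSEs = 20.8900.
Average = 20.8900 / 4 = 5.2225.

5.2225


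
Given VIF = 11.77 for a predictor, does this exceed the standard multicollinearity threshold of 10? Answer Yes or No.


Check: VIF = 11.77 vs threshold = 10.
Since 11.77 >= 10, the answer is Yes.

Yes


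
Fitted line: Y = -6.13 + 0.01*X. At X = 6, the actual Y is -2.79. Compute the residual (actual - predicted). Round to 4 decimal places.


Compute yhat = -6.13 + (0.01)(6) = -6.0700.
Residual = actual - predicted = -2.79 - -6.0700 = 3.2800.

3.2800


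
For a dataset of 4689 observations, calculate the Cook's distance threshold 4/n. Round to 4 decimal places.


Using the rule of thumb:
Threshold = 4 / 4689 = 0.0009.

0.0009


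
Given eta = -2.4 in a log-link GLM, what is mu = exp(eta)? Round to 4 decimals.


The inverse log link gives:
mu = exp(-2.4) = 0.0907.

0.0907


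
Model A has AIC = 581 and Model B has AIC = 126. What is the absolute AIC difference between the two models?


Absolute difference = |581 - 126| = 455.
The model with lower AIC (B) is preferred.

455


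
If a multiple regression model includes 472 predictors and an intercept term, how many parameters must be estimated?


Including the intercept, the model has 472 predictor coefficients + 1 intercept.
Total = 473.

473


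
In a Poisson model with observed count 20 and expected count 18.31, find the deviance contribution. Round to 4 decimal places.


First: ln(20/18.31) = 0.088285.
Then: 20 * 0.088285 = 1.765700.
y - mu = 20 - 18.31 = 1.69.
D = 2(1.765700 - 1.69) = 0.151400, which rounds to 0.1514.

0.1514


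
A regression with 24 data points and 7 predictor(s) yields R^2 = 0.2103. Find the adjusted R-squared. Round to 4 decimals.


Adjusted R^2 = 1 - (1 - R^2) * (n-1)/(n-p-1).
(1 - R^2) = 0.7897.
(n-1)/(n-p-1) = 23/16.
(1 - R^2) * (n-1) = 0.7897 * 23 = 18.1631.
Divide by (n-p-1): 18.1631 / 16 = 1.1352.
Adj R^2 = 1 - 1.1352 = -0.1352.

-0.1352


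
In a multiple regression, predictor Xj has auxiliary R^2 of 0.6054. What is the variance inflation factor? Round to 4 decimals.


Denominator: 1 - 0.6054 = 0.3946.
VIF = 1 / 0.3946 = 2.5342.

2.5342


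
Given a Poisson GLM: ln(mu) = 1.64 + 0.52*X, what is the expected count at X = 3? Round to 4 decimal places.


Linear predictor: eta = 1.64 + (0.52)(3) = 3.2000.
Expected count: mu = exp(3.2000) = 24.5325.

24.5325


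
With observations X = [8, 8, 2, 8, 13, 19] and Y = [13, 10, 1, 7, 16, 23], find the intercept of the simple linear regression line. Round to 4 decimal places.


Compute b1 = 1.2722 from the OLS formula.
With xbar = 9.6667 and ybar = 11.6667, the intercept is:
b0 = 11.6667 - 1.2722 * 9.6667 = -0.6310.

-0.6310


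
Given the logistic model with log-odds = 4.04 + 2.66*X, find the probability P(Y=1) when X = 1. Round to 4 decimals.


Compute z = 4.04 + (2.66)(1) = 6.7000.
exp(-z) = 0.0012.
P = 1/(1 + 0.0012) = 0.9988.

0.9988


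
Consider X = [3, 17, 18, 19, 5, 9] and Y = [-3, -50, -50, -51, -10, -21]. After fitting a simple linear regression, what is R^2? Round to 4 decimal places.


Fit the OLS line: b0 = 6.1567, b1 = -3.1259.
SSres = 15.3878.
SStot = 2446.8333.
R^2 = 1 - 15.3878/2446.8333 = 0.9937.

0.9937


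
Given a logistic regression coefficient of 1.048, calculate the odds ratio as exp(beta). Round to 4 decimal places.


The odds ratio is computed as:
OR = e^(1.048) = 2.8519.

2.8519


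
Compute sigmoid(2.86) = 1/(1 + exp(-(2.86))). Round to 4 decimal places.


Compute exp(-2.8600) = 0.0573.
Sigmoid = 1 / (1 + 0.0573) = 1 / 1.0573 = 0.9458.

0.9458


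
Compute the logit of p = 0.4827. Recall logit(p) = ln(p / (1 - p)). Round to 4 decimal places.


Compute the odds: 0.4827/0.5173 = 0.9331.
Take the natural log: ln(0.9331) = -0.0692.

-0.0692


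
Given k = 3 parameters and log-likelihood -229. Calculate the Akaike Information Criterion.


AIC = 2k - 2*loglik = 2(3) - 2(-229).
= 6 + 458 = 464.

464
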